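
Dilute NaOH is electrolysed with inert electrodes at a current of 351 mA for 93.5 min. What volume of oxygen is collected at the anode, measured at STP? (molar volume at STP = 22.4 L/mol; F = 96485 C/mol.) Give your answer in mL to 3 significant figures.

114 mL

Q = It = 0.351 × 5610 = 1969 C
Moles of electrons = 1969 / 96485 = 0.02041 mol
2H₂O → O₂ + 4H⁺ + 4e⁻, so n(O₂) = 0.02041 / 4 = 0.005103 mol
V = 0.005103 × 22.4 = 0.1143 L
= 114 mL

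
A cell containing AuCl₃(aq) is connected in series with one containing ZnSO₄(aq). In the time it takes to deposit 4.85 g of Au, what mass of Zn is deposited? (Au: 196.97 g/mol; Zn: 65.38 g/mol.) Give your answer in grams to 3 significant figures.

2.41 g

n(Au) = 4.85 / 196.97 = 0.02462 mol
Au³⁺ + 3e⁻ → Au, so n(e⁻) = 3 × 0.02462 = 0.07386 mol
Since the cells are in series, n(e⁻) in the Zn cell is also 0.07386 mol.
Zn²⁺ + 2e⁻ → Zn, so n(Zn) = 0.07386 / 2 = 0.03693 mol
m(Zn) = 0.03693 × 65.38 = 2.41 g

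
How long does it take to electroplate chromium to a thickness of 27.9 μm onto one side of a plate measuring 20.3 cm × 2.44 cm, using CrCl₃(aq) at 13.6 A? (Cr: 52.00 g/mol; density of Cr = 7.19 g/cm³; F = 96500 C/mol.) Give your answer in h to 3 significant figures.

Plated area = 20.3 × 2.44 = 49.53 cm²
Volume = 49.53 × 27.9×10⁻⁴ cm = 0.1382 cm³
m(Cr) = 0.1382 × 7.19 = 0.9937 g
n(Cr) = 0.9937 / 52.00 = 0.01911 mol; n(e⁻) = 3 × 0.01911 = 0.05733 mol
Q = 0.05733 × 96500 = 5532 C
t = 5532 / 13.6 = 406.8 s = 0.113 h

0.113 h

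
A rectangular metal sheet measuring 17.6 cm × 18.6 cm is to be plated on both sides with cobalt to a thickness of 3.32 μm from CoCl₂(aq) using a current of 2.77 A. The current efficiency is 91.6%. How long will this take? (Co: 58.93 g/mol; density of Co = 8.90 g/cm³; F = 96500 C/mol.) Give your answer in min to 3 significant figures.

Plated area = 2 × 17.6 × 18.6 = 654.7 cm²
Volume = 654.7 × 3.32×10⁻⁴ cm = 0.2174 cm³
m(Co) = 0.2174 × 8.90 = 1.935 g
n(Co) = 1.935 / 58.93 = 0.03284 mol; n(e⁻) = 2 × 0.03284 = 0.06568 mol
Q = 0.06568 × 96500 / 0.916 = 6919 C
t = 6919 / 2.77 = 2498 s = 41.6 min

41.6 min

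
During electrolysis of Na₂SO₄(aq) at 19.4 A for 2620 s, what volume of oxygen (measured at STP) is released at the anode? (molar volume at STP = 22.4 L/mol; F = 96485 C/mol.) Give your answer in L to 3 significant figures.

2.95 L

Q = 19.4 A × 2620 s = 50830 C
n(e⁻) = 50830 / 96485 = 0.5268 mol
2H₂O → O₂ + 4H⁺ + 4e⁻, so n(O₂) = 0.5268 / 4 = 0.1317 mol
V = 0.1317 × 22.4 = 2.950 L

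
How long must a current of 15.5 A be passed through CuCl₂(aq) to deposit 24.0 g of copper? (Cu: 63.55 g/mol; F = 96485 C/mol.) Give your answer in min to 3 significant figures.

78.4 min

n(Cu) = 24.0 / 63.55 = 0.3777 mol
Cu²⁺ + 2e⁻ → Cu, so n(e⁻) = 2 × 0.3777 = 0.7554 mol
Q = 0.7554 × 96485 = 72880 C
t = Q / I = 72880 / 15.5 = 4702 s = 78.4 min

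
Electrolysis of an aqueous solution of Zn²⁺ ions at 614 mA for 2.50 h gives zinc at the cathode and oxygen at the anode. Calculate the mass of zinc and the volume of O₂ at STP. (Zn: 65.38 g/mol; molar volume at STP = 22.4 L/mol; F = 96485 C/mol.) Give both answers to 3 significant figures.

1.87 g Zn; 0.321 L O₂

Q = 0.614 × 9000 = 5526 C; n(e⁻) = 5526 / 96485 = 0.05727 mol
Cathode: Zn²⁺ + 2e⁻ → Zn → n(Zn) = 0.05727/2 = 0.02864 mol → 1.87 g
Anode: 2H₂O → O₂ + 4H⁺ + 4e⁻ → n(O₂) = 0.05727/4 = 0.01432 mol → 0.321 L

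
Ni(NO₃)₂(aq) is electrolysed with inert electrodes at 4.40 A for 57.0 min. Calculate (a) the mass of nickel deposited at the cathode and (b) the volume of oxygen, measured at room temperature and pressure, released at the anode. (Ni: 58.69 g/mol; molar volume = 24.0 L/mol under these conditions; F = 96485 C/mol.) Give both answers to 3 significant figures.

4.58 g Ni; 0.936 L O₂

Q = 4.40 × 3420 = 15050 C; n(e⁻) = 15050 / 96485 = 0.1560 mol
Cathode: Ni²⁺ + 2e⁻ → Ni → n(Ni) = 0.1560/2 = 0.07800 mol → 4.58 g
Anode: 2H₂O → O₂ + 4H⁺ + 4e⁻ → n(O₂) = 0.1560/4 = 0.03900 mol → 0.936 L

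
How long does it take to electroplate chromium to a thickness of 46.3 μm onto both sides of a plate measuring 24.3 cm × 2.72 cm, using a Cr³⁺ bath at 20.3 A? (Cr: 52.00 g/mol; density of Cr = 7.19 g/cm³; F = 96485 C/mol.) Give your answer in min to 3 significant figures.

20.1 min

Plated area = 2 × 24.3 × 2.72 = 132.2 cm²
Volume = 132.2 × 46.3×10⁻⁴ cm = 0.6121 cm³
m(Cr) = 0.6121 × 7.19 = 4.401 g
n(Cr) = 4.401 / 52.00 = 0.08463 mol; n(e⁻) = 3 × 0.08463 = 0.2539 mol
Q = 0.2539 × 96485 = 24500 C
t = 24500 / 20.3 = 1207 s = 20.1 min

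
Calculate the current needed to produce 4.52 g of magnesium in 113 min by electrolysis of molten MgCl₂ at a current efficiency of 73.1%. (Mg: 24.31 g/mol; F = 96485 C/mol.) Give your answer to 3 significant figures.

n(Mg) = 4.52 / 24.31 = 0.1859 mol
Mg²⁺ + 2e⁻ → Mg, so n(e⁻) = 2 × 0.1859 = 0.3718 mol
Q = 0.3718 × 96485 / 0.731 = 49070 C
I = Q / t = 49070 / 6780 s = 7.24 A

7.24 A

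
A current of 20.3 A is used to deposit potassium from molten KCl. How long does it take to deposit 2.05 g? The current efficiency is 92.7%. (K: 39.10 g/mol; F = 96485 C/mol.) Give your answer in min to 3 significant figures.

n(K) = 2.05 / 39.10 = 0.05243 mol
K⁺ + e⁻ → K, so n(e⁻) = 0.05243 mol
Q = 0.05243 × 96485 / 0.927 = 5457 C
t = Q / I = 5457 / 20.3 = 268.8 s = 4.48 min

4.48 min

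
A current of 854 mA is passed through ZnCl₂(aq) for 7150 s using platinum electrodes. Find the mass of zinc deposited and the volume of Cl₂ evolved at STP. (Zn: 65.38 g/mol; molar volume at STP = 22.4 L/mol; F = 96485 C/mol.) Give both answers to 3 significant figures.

2.07 g Zn; 0.709 L Cl₂

Q = 0.854 × 7150 = 6106 C; n(e⁻) = 6106 / 96485 = 0.06328 mol
Cathode: Zn²⁺ + 2e⁻ → Zn → n(Zn) = 0.06328/2 = 0.03164 mol → 2.07 g
Anode: 2Cl⁻ → Cl₂ + 2e⁻ → n(Cl₂) = 0.06328/2 = 0.03164 mol → 0.709 L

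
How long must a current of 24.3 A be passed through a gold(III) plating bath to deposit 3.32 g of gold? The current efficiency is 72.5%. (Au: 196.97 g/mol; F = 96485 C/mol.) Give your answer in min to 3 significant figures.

4.62 min

n(Au) = 3.32 / 196.97 = 0.01686 mol
Au³⁺ + 3e⁻ → Au, so n(e⁻) = 3 × 0.01686 = 0.05058 mol
Q = 0.05058 × 96485 / 0.725 = 6731 C
t = Q / I = 6731 / 24.3 = 277.0 s = 4.62 min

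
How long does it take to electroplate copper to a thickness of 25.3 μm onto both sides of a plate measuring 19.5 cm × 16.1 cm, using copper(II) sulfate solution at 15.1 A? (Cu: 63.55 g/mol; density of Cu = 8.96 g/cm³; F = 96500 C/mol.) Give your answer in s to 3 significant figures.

2860 s

Plated area = 2 × 19.5 × 16.1 = 627.9 cm²
Volume = 627.9 × 25.3×10⁻⁴ cm = 1.589 cm³
m(Cu) = 1.589 × 8.96 = 14.24 g
n(Cu) = 14.24 / 63.55 = 0.2241 mol; n(e⁻) = 2 × 0.2241 = 0.4482 mol
Q = 0.4482 × 96500 = 43250 C
t = 43250 / 15.1 = 2864 s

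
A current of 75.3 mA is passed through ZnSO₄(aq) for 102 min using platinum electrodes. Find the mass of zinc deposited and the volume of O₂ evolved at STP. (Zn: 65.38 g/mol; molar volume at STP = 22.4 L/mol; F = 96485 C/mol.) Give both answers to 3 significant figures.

0.156 g Zn; 0.0267 L O₂

Q = 0.0753 × 6120 = 460.8 C; n(e⁻) = 460.8 / 96485 = 0.004776 mol
Cathode: Zn²⁺ + 2e⁻ → Zn → n(Zn) = 0.004776/2 = 0.002388 mol → 0.156 g
Anode: 2H₂O → O₂ + 4H⁺ + 4e⁻ → n(O₂) = 0.004776/4 = 0.001194 mol → 0.0267 L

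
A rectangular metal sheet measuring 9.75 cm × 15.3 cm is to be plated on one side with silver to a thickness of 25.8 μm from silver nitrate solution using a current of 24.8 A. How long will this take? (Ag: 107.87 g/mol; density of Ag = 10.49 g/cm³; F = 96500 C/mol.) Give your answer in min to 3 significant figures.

2.43 min

Plated area = 9.75 × 15.3 = 149.2 cm²
Volume = 149.2 × 25.8×10⁻⁴ cm = 0.3849 cm³
m(Ag) = 0.3849 × 10.49 = 4.038 g
n(Ag) = 4.038 / 107.87 = 0.03743 mol; n(e⁻) = 0.03743 mol
Q = 0.03743 × 96500 = 3612 C
t = 3612 / 24.8 = 145.6 s = 2.43 min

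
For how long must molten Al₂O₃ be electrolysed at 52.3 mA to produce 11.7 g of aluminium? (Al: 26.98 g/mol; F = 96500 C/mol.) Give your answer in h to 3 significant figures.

667 h

n(Al) = 11.7 / 26.98 = 0.4337 mol
Al³⁺ + 3e⁻ → Al, so n(e⁻) = 3 × 0.4337 = 1.301 mol
Q = 1.301 × 96500 = 1.255×10^5 C
t = Q / I = 1.255×10^5 / 0.0523 = 2.400×10^6 s = 667 h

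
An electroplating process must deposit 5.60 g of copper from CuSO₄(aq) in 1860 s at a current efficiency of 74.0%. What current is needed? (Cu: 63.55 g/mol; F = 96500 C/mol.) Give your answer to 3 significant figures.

12.4 A

n(Cu) = 5.60 / 63.55 = 0.08812 mol
Cu²⁺ + 2e⁻ → Cu, so n(e⁻) = 2 × 0.08812 = 0.1762 mol
Q = 0.1762 × 96500 / 0.740 = 22980 C
I = Q / t = 22980 / 1860 s = 12.4 A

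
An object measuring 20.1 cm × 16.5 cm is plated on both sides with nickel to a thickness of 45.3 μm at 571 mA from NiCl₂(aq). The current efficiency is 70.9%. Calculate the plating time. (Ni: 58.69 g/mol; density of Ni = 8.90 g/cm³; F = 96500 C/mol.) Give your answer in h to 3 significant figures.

Plated area = 2 × 20.1 × 16.5 = 663.3 cm²
Volume = 663.3 × 45.3×10⁻⁴ cm = 3.005 cm³
m(Ni) = 3.005 × 8.90 = 26.74 g
n(Ni) = 26.74 / 58.69 = 0.4556 mol; n(e⁻) = 2 × 0.4556 = 0.9112 mol
Q = 0.9112 × 96500 / 0.709 = 1.240×10^5 C
t = 1.240×10^5 / 0.571 = 2.172×10^5 s = 60.3 h

60.3 h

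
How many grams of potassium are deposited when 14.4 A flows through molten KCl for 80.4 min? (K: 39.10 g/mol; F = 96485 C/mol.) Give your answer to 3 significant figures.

28.2 g

Charge passed = 14.4 × 4824 = 69470 C
Moles of electrons = 69470 / 96485 = 0.7200 mol
K⁺ + e⁻ → K, so n(K) = 0.7200 mol
m = 0.7200 × 39.10 = 28.2 g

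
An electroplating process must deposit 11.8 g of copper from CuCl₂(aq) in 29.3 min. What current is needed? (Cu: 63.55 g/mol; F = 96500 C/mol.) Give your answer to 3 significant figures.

n(Cu) = 11.8 / 63.55 = 0.1857 mol
Cu²⁺ + 2e⁻ → Cu, so n(e⁻) = 2 × 0.1857 = 0.3714 mol
Q = 0.3714 × 96500 = 35840 C
I = Q / t = 35840 / 1758 s = 20.4 A

20.4 A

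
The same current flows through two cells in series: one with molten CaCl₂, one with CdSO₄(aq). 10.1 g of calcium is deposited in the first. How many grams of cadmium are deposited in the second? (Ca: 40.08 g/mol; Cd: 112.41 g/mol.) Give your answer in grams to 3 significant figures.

28.3 g

n(Ca) = 10.1 / 40.08 = 0.2520 mol
Ca²⁺ + 2e⁻ → Ca, so n(e⁻) = 2 × 0.2520 = 0.5040 mol
Same current for the same time ⇒ same n(e⁻) = 0.5040 mol in both cells.
Cd²⁺ + 2e⁻ → Cd, so n(Cd) = 0.5040 / 2 = 0.2520 mol
m(Cd) = 0.2520 × 112.41 = 28.3 g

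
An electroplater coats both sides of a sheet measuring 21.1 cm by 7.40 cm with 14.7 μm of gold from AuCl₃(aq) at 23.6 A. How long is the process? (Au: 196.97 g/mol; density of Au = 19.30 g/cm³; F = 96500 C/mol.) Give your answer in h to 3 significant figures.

0.153 h

Plated area = 2 × 21.1 × 7.40 = 312.3 cm²
Volume = 312.3 × 14.7×10⁻⁴ cm = 0.4591 cm³
m(Au) = 0.4591 × 19.30 = 8.861 g
n(Au) = 8.861 / 196.97 = 0.04499 mol; n(e⁻) = 3 × 0.04499 = 0.1350 mol
Q = 0.1350 × 96500 = 13030 C
t = 13030 / 23.6 = 552.1 s = 0.153 h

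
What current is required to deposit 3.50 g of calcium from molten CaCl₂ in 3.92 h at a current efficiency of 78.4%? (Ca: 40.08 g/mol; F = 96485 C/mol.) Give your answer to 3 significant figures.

1.52 A

n(Ca) = 3.50 / 40.08 = 0.08733 mol
Ca²⁺ + 2e⁻ → Ca, so n(e⁻) = 2 × 0.08733 = 0.1747 mol
Q = 0.1747 × 96485 / 0.784 = 21500 C
I = Q / t = 21500 / 14112 s = 1.52 A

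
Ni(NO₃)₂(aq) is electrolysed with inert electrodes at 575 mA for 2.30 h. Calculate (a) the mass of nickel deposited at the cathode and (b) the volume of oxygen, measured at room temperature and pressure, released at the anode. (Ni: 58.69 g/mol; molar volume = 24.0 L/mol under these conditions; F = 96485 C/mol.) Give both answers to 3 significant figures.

Q = 0.575 × 8280 = 4761 C; n(e⁻) = 4761 / 96485 = 0.04934 mol
Cathode: Ni²⁺ + 2e⁻ → Ni → n(Ni) = 0.04934/2 = 0.02467 mol → 1.45 g
Anode: 2H₂O → O₂ + 4H⁺ + 4e⁻ → n(O₂) = 0.04934/4 = 0.01234 mol → 0.296 L

1.45 g Ni; 0.296 L O₂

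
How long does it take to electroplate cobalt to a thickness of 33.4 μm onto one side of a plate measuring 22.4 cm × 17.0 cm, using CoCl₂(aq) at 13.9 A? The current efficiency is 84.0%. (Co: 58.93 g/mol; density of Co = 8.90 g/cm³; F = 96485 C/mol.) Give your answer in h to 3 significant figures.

Plated area = 22.4 × 17.0 = 380.8 cm²
Volume = 380.8 × 33.4×10⁻⁴ cm = 1.272 cm³
m(Co) = 1.272 × 8.90 = 11.32 g
n(Co) = 11.32 / 58.93 = 0.1921 mol; n(e⁻) = 2 × 0.1921 = 0.3842 mol
Q = 0.3842 × 96485 / 0.840 = 44130 C
t = 44130 / 13.9 = 3175 s = 0.882 h

0.882 h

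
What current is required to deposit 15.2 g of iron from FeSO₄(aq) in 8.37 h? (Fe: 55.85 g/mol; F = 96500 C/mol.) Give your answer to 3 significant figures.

n(Fe) = 15.2 / 55.85 = 0.2722 mol
Fe²⁺ + 2e⁻ → Fe, so n(e⁻) = 2 × 0.2722 = 0.5444 mol
Q = 0.5444 × 96500 = 52530 C
I = Q / t = 52530 / 30132 s = 1.74 A

1.74 A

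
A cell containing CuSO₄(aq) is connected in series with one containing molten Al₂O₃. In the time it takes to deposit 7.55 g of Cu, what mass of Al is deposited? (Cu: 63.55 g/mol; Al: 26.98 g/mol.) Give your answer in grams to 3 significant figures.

n(Cu) = 7.55 / 63.55 = 0.1188 mol
Cu²⁺ + 2e⁻ → Cu, so n(e⁻) = 2 × 0.1188 = 0.2376 mol
Since the cells are in series, n(e⁻) in the Al cell is also 0.2376 mol.
Al³⁺ + 3e⁻ → Al, so n(Al) = 0.2376 / 3 = 0.07920 mol
m(Al) = 0.07920 × 26.98 = 2.14 g

2.14 g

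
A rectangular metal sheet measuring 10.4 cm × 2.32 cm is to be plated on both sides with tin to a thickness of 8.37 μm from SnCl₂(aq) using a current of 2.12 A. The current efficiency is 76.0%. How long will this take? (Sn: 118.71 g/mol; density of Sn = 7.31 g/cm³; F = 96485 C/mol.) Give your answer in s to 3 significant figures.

Plated area = 2 × 10.4 × 2.32 = 48.26 cm²
Volume = 48.26 × 8.37×10⁻⁴ cm = 0.04039 cm³
m(Sn) = 0.04039 × 7.31 = 0.2953 g
n(Sn) = 0.2953 / 118.71 = 0.002488 mol; n(e⁻) = 2 × 0.002488 = 0.004976 mol
Q = 0.004976 × 96485 / 0.760 = 631.7 C
t = 631.7 / 2.12 = 298.0 s

298 s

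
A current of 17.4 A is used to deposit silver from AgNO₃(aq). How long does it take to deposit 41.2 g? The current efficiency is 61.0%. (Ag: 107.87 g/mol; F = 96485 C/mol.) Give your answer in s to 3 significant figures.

3470 s

n(Ag) = 41.2 / 107.87 = 0.3819 mol
Ag⁺ + e⁻ → Ag, so n(e⁻) = 0.3819 mol
Q = 0.3819 × 96485 / 0.610 = 60410 C
t = Q / I = 60410 / 17.4 = 3472 s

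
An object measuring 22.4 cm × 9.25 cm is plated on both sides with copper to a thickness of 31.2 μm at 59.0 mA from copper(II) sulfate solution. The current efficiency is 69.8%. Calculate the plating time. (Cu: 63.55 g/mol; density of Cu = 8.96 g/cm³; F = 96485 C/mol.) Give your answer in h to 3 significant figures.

Plated area = 2 × 22.4 × 9.25 = 414.4 cm²
Volume = 414.4 × 31.2×10⁻⁴ cm = 1.293 cm³
m(Cu) = 1.293 × 8.96 = 11.59 g
n(Cu) = 11.59 / 63.55 = 0.1824 mol; n(e⁻) = 2 × 0.1824 = 0.3648 mol
Q = 0.3648 × 96485 / 0.698 = 50430 C
t = 50430 / 0.0590 = 8.547×10^5 s = 237 h

237 h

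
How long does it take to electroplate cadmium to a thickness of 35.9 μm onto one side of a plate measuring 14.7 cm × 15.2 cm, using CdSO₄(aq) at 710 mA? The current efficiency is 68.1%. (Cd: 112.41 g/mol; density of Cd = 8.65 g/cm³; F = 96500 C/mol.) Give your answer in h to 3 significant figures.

Plated area = 14.7 × 15.2 = 223.4 cm²
Volume = 223.4 × 35.9×10⁻⁴ cm = 0.8020 cm³
m(Cd) = 0.8020 × 8.65 = 6.937 g
n(Cd) = 6.937 / 112.41 = 0.06171 mol; n(e⁻) = 2 × 0.06171 = 0.1234 mol
Q = 0.1234 × 96500 / 0.681 = 17490 C
t = 17490 / 0.710 = 24630 s = 6.84 h

6.84 h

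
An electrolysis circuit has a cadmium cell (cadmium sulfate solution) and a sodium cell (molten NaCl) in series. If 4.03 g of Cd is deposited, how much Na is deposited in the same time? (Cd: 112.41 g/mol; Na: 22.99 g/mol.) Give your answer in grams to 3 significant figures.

1.65 g

n(Cd) = 4.03 / 112.41 = 0.03585 mol
Cd²⁺ + 2e⁻ → Cd, so n(e⁻) = 2 × 0.03585 = 0.07170 mol
Same current for the same time ⇒ same n(e⁻) = 0.07170 mol in both cells.
Na⁺ + e⁻ → Na, so n(Na) = 0.07170 mol
m(Na) = 0.07170 × 22.99 = 1.65 g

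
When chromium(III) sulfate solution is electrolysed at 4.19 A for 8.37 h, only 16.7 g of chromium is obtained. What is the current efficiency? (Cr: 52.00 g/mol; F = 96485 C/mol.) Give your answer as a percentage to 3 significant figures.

73.6%

Q = 4.19 × 30132 = 1.263×10^5 C
n(e⁻) = 1.263×10^5 / 96485 = 1.309 mol
Cr³⁺ + 3e⁻ → Cr, so theoretical n(Cr) = 0.4363 mol → 22.69 g
Efficiency = 16.7 / 22.69 = 0.7360 = 73.6%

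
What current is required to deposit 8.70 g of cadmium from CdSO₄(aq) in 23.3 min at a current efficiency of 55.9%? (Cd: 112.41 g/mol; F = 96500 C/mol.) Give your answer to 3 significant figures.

19.1 A

n(Cd) = 8.70 / 112.41 = 0.07740 mol
Cd²⁺ + 2e⁻ → Cd, so n(e⁻) = 2 × 0.07740 = 0.1548 mol
Q = 0.1548 × 96500 / 0.559 = 26720 C
I = Q / t = 26720 / 1398 s = 19.1 A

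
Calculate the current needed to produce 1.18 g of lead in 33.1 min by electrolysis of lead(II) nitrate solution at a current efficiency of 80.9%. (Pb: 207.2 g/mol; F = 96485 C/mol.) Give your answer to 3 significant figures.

n(Pb) = 1.18 / 207.2 = 0.005695 mol
Pb²⁺ + 2e⁻ → Pb, so n(e⁻) = 2 × 0.005695 = 0.01139 mol
Q = 0.01139 × 96485 / 0.809 = 1358 C
I = Q / t = 1358 / 1986 s = 0.684 A

0.684 A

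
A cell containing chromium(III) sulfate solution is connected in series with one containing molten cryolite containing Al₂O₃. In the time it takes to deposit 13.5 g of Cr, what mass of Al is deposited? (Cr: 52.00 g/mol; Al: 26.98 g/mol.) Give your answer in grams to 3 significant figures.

7.00 g

n(Cr) = 13.5 / 52.00 = 0.2596 mol
Cr³⁺ + 3e⁻ → Cr, so n(e⁻) = 3 × 0.2596 = 0.7788 mol
Since the cells are in series, n(e⁻) in the Al cell is also 0.7788 mol.
Al³⁺ + 3e⁻ → Al, so n(Al) = 0.7788 / 3 = 0.2596 mol
m(Al) = 0.2596 × 26.98 = 7.00 g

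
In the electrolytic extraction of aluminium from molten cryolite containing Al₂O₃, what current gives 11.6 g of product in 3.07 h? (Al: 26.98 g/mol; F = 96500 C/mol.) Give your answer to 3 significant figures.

n(Al) = 11.6 / 26.98 = 0.4299 mol
Al³⁺ + 3e⁻ → Al, so n(e⁻) = 3 × 0.4299 = 1.290 mol
Q = 1.290 × 96500 = 1.245×10^5 C
I = Q / t = 1.245×10^5 / 11052 s = 11.3 A

11.3 A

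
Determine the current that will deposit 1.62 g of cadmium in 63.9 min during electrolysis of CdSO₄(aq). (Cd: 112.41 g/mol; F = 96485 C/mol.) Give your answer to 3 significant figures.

n(Cd) = 1.62 / 112.41 = 0.01441 mol
Cd²⁺ + 2e⁻ → Cd, so n(e⁻) = 2 × 0.01441 = 0.02882 mol
Q = 0.02882 × 96485 = 2781 C
I = Q / t = 2781 / 3834 s = 0.725 A

0.725 A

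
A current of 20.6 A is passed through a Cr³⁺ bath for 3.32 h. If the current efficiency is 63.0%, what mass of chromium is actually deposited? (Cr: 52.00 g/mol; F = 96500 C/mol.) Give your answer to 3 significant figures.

Q = 20.6 × 11952 = 2.462×10^5 C
n(e⁻) = 2.462×10^5 / 96500 = 2.551 mol
Cr³⁺ + 3e⁻ → Cr, so theoretical m(Cr) = 0.8503 × 52.00 = 44.22 g
Actual mass = 63.0% × 44.22 = 27.9 g

27.9 g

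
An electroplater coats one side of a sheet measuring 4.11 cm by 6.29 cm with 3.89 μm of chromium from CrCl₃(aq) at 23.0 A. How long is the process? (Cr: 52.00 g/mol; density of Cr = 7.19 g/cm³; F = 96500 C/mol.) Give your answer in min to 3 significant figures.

0.292 min

Plated area = 4.11 × 6.29 = 25.85 cm²
Volume = 25.85 × 3.89×10⁻⁴ cm = 0.01006 cm³
m(Cr) = 0.01006 × 7.19 = 0.07233 g
n(Cr) = 0.07233 / 52.00 = 0.001391 mol; n(e⁻) = 3 × 0.001391 = 0.004173 mol
Q = 0.004173 × 96500 = 402.7 C
t = 402.7 / 23.0 = 17.51 s = 0.292 min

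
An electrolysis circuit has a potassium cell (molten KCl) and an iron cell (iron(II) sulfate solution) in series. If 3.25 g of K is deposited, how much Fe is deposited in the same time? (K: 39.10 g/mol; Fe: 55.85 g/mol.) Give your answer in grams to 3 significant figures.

2.32 g

n(K) = 3.25 / 39.10 = 0.08312 mol
K⁺ + e⁻ → K, so n(e⁻) = 0.08312 mol
Same current for the same time ⇒ same n(e⁻) = 0.08312 mol in both cells.
Fe²⁺ + 2e⁻ → Fe, so n(Fe) = 0.08312 / 2 = 0.04156 mol
m(Fe) = 0.04156 × 55.85 = 2.32 g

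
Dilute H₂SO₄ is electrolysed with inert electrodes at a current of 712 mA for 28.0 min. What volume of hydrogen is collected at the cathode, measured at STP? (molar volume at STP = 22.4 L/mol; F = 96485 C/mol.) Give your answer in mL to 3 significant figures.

Charge passed = 0.712 × 1680 = 1196 C
n(e⁻) = 1196 / 96485 = 0.01240 mol
2H⁺ + 2e⁻ → H₂, so n(H₂) = 0.01240 / 2 = 0.006200 mol
V = 0.006200 × 22.4 = 0.1389 L
= 139 mL

139 mL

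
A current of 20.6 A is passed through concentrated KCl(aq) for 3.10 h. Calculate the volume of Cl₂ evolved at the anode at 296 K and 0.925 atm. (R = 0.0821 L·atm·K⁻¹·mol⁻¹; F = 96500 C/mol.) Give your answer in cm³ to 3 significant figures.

Q = 20.6 A × 11160 s = 2.299×10^5 C
n(e⁻) = Q/F = 2.299×10^5/96500 = 2.382 mol
2Cl⁻ → Cl₂ + 2e⁻, so n(Cl₂) = 2.382 / 2 = 1.191 mol
V = nRT/P = 1.191 × 0.0821 × 296 / 0.925 = 31.29 L
= 31300 cm³

31300 cm³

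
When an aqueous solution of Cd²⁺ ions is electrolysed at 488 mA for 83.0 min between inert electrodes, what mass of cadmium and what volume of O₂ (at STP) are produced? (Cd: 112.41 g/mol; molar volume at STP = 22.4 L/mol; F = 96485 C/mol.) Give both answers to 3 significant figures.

1.42 g Cd; 0.141 L O₂

Q = 0.488 × 4980 = 2430 C; n(e⁻) = 2430 / 96485 = 0.02519 mol
Cathode: Cd²⁺ + 2e⁻ → Cd → n(Cd) = 0.02519/2 = 0.01260 mol → 1.42 g
Anode: 2H₂O → O₂ + 4H⁺ + 4e⁻ → n(O₂) = 0.02519/4 = 0.006298 mol → 0.141 L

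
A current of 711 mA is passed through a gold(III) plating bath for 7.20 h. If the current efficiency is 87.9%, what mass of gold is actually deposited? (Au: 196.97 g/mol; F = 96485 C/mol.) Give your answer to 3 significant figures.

Q = 0.711 × 25920 = 18430 C
n(e⁻) = 18430 / 96485 = 0.1910 mol
Au³⁺ + 3e⁻ → Au, so theoretical m(Au) = 0.06367 × 196.97 = 12.54 g
Actual mass = 87.9% × 12.54 = 11.0 g

11.0 g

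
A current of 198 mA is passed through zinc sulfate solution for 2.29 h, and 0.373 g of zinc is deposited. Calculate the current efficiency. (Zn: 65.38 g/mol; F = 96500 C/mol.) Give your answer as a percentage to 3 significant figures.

67.5%

Q = 0.198 × 8244 = 1632 C
n(e⁻) = 1632 / 96500 = 0.01691 mol
Zn²⁺ + 2e⁻ → Zn, so theoretical n(Zn) = 0.008455 mol → 0.5528 g
Efficiency = 0.373 / 0.5528 = 0.6747 = 67.5%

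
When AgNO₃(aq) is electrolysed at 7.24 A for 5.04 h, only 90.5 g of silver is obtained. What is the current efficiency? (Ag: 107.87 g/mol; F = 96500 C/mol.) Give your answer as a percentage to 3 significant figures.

61.6%

Q = 7.24 × 18144 = 1.314×10^5 C
n(e⁻) = 1.314×10^5 / 96500 = 1.362 mol
Ag⁺ + e⁻ → Ag, so theoretical n(Ag) = 1.362 mol → 146.9 g
Efficiency = 90.5 / 146.9 = 0.6161 = 61.6%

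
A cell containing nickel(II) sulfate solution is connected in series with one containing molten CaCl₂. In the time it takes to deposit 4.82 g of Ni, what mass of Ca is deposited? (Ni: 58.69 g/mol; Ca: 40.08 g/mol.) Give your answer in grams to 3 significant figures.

3.29 g

n(Ni) = 4.82 / 58.69 = 0.08213 mol
Ni²⁺ + 2e⁻ → Ni, so n(e⁻) = 2 × 0.08213 = 0.1643 mol
The cells are in series, so the same charge (and hence the same n(e⁻) = 0.1643 mol) passes through both.
Ca²⁺ + 2e⁻ → Ca, so n(Ca) = 0.1643 / 2 = 0.08215 mol
m(Ca) = 0.08215 × 40.08 = 3.29 g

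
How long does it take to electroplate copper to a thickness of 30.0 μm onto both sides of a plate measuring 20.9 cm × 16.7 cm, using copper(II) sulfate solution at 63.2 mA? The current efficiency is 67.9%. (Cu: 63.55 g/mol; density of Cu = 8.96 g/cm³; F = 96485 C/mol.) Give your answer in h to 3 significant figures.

Plated area = 2 × 20.9 × 16.7 = 698.1 cm²
Volume = 698.1 × 30.0×10⁻⁴ cm = 2.094 cm³
m(Cu) = 2.094 × 8.96 = 18.76 g
n(Cu) = 18.76 / 63.55 = 0.2952 mol; n(e⁻) = 2 × 0.2952 = 0.5904 mol
Q = 0.5904 × 96485 / 0.679 = 83900 C
t = 83900 / 0.0632 = 1.328×10^6 s = 369 h

369 h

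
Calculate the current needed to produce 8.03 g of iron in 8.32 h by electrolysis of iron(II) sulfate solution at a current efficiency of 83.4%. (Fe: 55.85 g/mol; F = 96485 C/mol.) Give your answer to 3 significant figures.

1.11 A

n(Fe) = 8.03 / 55.85 = 0.1438 mol
Fe²⁺ + 2e⁻ → Fe, so n(e⁻) = 2 × 0.1438 = 0.2876 mol
Q = 0.2876 × 96485 / 0.834 = 33270 C
I = Q / t = 33270 / 29952 s = 1.11 A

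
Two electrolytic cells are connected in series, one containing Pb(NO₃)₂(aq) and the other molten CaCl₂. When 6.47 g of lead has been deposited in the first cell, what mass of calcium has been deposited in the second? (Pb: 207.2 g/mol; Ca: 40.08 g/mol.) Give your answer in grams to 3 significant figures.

n(Pb) = 6.47 / 207.2 = 0.03123 mol
Pb²⁺ + 2e⁻ → Pb, so n(e⁻) = 2 × 0.03123 = 0.06246 mol
Same current for the same time ⇒ same n(e⁻) = 0.06246 mol in both cells.
Ca²⁺ + 2e⁻ → Ca, so n(Ca) = 0.06246 / 2 = 0.03123 mol
m(Ca) = 0.03123 × 40.08 = 1.25 g

1.25 g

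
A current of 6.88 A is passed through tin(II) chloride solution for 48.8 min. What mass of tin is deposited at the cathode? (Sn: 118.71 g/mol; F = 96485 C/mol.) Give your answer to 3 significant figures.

Charge passed = 6.88 × 2928 = 20140 C
n(e⁻) = 20140 / 96485 = 0.2087 mol
Sn²⁺ + 2e⁻ → Sn, so n(Sn) = 0.2087 / 2 = 0.1044 mol
m = 0.1044 × 118.71 = 12.4 g

12.4 g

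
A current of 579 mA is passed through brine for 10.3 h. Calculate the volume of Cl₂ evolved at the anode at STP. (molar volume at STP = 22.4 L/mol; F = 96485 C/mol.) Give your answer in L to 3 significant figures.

2.49 L

Charge passed = 0.579 × 37080 = 21470 C
Moles of electrons = 21470 / 96485 = 0.2225 mol
2Cl⁻ → Cl₂ + 2e⁻, so n(Cl₂) = 0.2225 / 2 = 0.1113 mol
V = 0.1113 × 22.4 = 2.493 L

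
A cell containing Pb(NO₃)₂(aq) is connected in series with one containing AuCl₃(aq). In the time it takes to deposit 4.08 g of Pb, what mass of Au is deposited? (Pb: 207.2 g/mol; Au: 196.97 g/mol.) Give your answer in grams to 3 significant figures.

n(Pb) = 4.08 / 207.2 = 0.01969 mol
Pb²⁺ + 2e⁻ → Pb, so n(e⁻) = 2 × 0.01969 = 0.03938 mol
Same current for the same time ⇒ same n(e⁻) = 0.03938 mol in both cells.
Au³⁺ + 3e⁻ → Au, so n(Au) = 0.03938 / 3 = 0.01313 mol
m(Au) = 0.01313 × 196.97 = 2.59 g

2.59 g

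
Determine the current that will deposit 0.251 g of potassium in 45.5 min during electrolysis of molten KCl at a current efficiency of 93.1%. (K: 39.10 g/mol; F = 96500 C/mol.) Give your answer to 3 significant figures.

n(K) = 0.251 / 39.10 = 0.006419 mol
K⁺ + e⁻ → K, so n(e⁻) = 0.006419 mol
Q = 0.006419 × 96500 / 0.931 = 665.3 C
I = Q / t = 665.3 / 2730 s = 0.244 A

0.244 A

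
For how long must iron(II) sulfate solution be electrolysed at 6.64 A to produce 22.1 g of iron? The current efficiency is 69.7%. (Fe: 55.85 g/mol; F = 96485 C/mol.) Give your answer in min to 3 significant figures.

n(Fe) = 22.1 / 55.85 = 0.3957 mol
Fe²⁺ + 2e⁻ → Fe, so n(e⁻) = 2 × 0.3957 = 0.7914 mol
Q = 0.7914 × 96485 / 0.697 = 1.096×10^5 C
t = Q / I = 1.096×10^5 / 6.64 = 16510 s = 275 min

275 min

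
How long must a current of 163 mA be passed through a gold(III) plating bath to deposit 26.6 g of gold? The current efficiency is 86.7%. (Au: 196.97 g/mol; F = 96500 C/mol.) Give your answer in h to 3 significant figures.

76.8 h

n(Au) = 26.6 / 196.97 = 0.1350 mol
Au³⁺ + 3e⁻ → Au, so n(e⁻) = 3 × 0.1350 = 0.4050 mol
Q = 0.4050 × 96500 / 0.867 = 45080 C
t = Q / I = 45080 / 0.163 = 2.766×10^5 s = 76.8 h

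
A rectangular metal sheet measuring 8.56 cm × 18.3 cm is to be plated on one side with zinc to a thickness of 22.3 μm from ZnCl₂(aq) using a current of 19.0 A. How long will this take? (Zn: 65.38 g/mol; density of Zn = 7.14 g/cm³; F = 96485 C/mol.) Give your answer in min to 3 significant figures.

Plated area = 8.56 × 18.3 = 156.6 cm²
Volume = 156.6 × 22.3×10⁻⁴ cm = 0.3492 cm³
m(Zn) = 0.3492 × 7.14 = 2.493 g
n(Zn) = 2.493 / 65.38 = 0.03813 mol; n(e⁻) = 2 × 0.03813 = 0.07626 mol
Q = 0.07626 × 96485 = 7358 C
t = 7358 / 19.0 = 387.3 s = 6.46 min

6.46 min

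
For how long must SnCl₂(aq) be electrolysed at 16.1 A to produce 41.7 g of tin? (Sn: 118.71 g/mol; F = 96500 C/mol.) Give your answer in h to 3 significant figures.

1.17 h

n(Sn) = 41.7 / 118.71 = 0.3513 mol
Sn²⁺ + 2e⁻ → Sn, so n(e⁻) = 2 × 0.3513 = 0.7026 mol
Q = 0.7026 × 96500 = 67800 C
t = Q / I = 67800 / 16.1 = 4211 s = 1.17 h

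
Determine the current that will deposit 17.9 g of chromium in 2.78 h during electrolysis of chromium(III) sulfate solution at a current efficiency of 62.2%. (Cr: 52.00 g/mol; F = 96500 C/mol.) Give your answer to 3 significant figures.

16.0 A

n(Cr) = 17.9 / 52.00 = 0.3442 mol
Cr³⁺ + 3e⁻ → Cr, so n(e⁻) = 3 × 0.3442 = 1.033 mol
Q = 1.033 × 96500 / 0.622 = 1.603×10^5 C
I = Q / t = 1.603×10^5 / 10008 s = 16.0 A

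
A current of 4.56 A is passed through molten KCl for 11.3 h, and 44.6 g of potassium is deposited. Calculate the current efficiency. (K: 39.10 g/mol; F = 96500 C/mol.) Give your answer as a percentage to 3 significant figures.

59.3%

Q = 4.56 × 40680 = 1.855×10^5 C
n(e⁻) = 1.855×10^5 / 96500 = 1.922 mol
K⁺ + e⁻ → K, so theoretical n(K) = 1.922 mol → 75.15 g
Efficiency = 44.6 / 75.15 = 0.5935 = 59.3%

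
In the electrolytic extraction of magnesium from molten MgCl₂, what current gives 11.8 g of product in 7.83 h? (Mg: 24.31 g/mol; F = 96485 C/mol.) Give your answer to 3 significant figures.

n(Mg) = 11.8 / 24.31 = 0.4854 mol
Mg²⁺ + 2e⁻ → Mg, so n(e⁻) = 2 × 0.4854 = 0.9708 mol
Q = 0.9708 × 96485 = 93670 C
I = Q / t = 93670 / 28188 s = 3.32 A

3.32 A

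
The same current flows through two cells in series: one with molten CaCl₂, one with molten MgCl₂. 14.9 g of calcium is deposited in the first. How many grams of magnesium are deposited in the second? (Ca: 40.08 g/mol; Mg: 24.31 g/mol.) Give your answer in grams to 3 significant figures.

9.04 g

n(Ca) = 14.9 / 40.08 = 0.3718 mol
Ca²⁺ + 2e⁻ → Ca, so n(e⁻) = 2 × 0.3718 = 0.7436 mol
In series, the same 0.7436 mol of electrons flows through the second cell.
Mg²⁺ + 2e⁻ → Mg, so n(Mg) = 0.7436 / 2 = 0.3718 mol
m(Mg) = 0.3718 × 24.31 = 9.04 g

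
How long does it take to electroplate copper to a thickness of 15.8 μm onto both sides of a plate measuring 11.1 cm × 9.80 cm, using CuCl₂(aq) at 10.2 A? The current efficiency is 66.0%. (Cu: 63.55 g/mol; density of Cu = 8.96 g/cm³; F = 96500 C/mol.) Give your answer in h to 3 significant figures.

Plated area = 2 × 11.1 × 9.80 = 217.6 cm²
Volume = 217.6 × 15.8×10⁻⁴ cm = 0.3438 cm³
m(Cu) = 0.3438 × 8.96 = 3.080 g
n(Cu) = 3.080 / 63.55 = 0.04847 mol; n(e⁻) = 2 × 0.04847 = 0.09694 mol
Q = 0.09694 × 96500 / 0.660 = 14170 C
t = 14170 / 10.2 = 1389 s = 0.386 h

0.386 h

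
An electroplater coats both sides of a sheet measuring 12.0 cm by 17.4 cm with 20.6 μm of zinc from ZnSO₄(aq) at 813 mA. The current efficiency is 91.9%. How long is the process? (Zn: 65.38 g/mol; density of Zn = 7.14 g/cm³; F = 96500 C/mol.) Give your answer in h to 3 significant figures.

Plated area = 2 × 12.0 × 17.4 = 417.6 cm²
Volume = 417.6 × 20.6×10⁻⁴ cm = 0.8603 cm³
m(Zn) = 0.8603 × 7.14 = 6.143 g
n(Zn) = 6.143 / 65.38 = 0.09396 mol; n(e⁻) = 2 × 0.09396 = 0.1879 mol
Q = 0.1879 × 96500 / 0.919 = 19730 C
t = 19730 / 0.813 = 24270 s = 6.74 h

6.74 h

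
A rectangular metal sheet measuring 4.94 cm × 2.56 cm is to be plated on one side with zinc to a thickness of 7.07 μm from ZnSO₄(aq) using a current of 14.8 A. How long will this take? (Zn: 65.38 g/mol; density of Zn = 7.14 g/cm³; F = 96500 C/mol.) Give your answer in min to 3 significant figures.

0.212 min

Plated area = 4.94 × 2.56 = 12.65 cm²
Volume = 12.65 × 7.07×10⁻⁴ cm = 0.008944 cm³
m(Zn) = 0.008944 × 7.14 = 0.06386 g
n(Zn) = 0.06386 / 65.38 = 9.768×10^-4 mol; n(e⁻) = 2 × 9.768×10^-4 = 0.001954 mol
Q = 0.001954 × 96500 = 188.6 C
t = 188.6 / 14.8 = 12.74 s = 0.212 min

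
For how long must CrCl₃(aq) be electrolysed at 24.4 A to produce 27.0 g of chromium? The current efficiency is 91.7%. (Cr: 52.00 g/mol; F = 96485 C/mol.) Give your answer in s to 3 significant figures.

6720 s

n(Cr) = 27.0 / 52.00 = 0.5192 mol
Cr³⁺ + 3e⁻ → Cr, so n(e⁻) = 3 × 0.5192 = 1.558 mol
Q = 1.558 × 96485 / 0.917 = 1.639×10^5 C
t = Q / I = 1.639×10^5 / 24.4 = 6717 s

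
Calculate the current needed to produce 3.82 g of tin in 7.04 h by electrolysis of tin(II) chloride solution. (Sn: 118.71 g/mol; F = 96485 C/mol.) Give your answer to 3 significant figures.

0.245 A

n(Sn) = 3.82 / 118.71 = 0.03218 mol
Sn²⁺ + 2e⁻ → Sn, so n(e⁻) = 2 × 0.03218 = 0.06436 mol
Q = 0.06436 × 96485 = 6210 C
I = Q / t = 6210 / 25344 s = 0.245 A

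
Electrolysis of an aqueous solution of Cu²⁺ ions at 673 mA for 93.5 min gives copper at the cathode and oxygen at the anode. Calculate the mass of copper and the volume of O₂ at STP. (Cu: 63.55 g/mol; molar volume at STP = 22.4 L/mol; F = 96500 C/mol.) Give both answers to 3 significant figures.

1.24 g Cu; 0.219 L O₂

Q = 0.673 × 5610 = 3776 C; n(e⁻) = 3776 / 96500 = 0.03913 mol
Cathode: Cu²⁺ + 2e⁻ → Cu → n(Cu) = 0.03913/2 = 0.01957 mol → 1.24 g
Anode: 2H₂O → O₂ + 4H⁺ + 4e⁻ → n(O₂) = 0.03913/4 = 0.009783 mol → 0.219 L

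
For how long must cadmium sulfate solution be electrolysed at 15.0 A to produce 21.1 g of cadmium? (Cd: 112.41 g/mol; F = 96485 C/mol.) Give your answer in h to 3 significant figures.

n(Cd) = 21.1 / 112.41 = 0.1877 mol
Cd²⁺ + 2e⁻ → Cd, so n(e⁻) = 2 × 0.1877 = 0.3754 mol
Q = 0.3754 × 96485 = 36220 C
t = Q / I = 36220 / 15.0 = 2415 s = 0.671 h

0.671 h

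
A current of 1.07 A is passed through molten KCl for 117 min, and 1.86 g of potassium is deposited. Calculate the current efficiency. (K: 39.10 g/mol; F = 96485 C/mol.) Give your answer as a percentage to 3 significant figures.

Q = 1.07 × 7020 = 7511 C
n(e⁻) = 7511 / 96485 = 0.07785 mol
K⁺ + e⁻ → K, so theoretical n(K) = 0.07785 mol → 3.044 g
Efficiency = 1.86 / 3.044 = 0.6110 = 61.1%

61.1%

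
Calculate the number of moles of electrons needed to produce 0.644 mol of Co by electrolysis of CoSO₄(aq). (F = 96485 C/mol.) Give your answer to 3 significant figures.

1.29 mol

Co²⁺ + 2e⁻ → Co, so n(e⁻) = 2 × 0.644 = 1.288 mol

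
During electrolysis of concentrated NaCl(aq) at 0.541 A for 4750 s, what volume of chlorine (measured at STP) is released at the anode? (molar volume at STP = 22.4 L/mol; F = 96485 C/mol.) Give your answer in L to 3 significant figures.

Q = 0.541 A × 4750 s = 2570 C
Moles of electrons = 2570 / 96485 = 0.02664 mol
2Cl⁻ → Cl₂ + 2e⁻, so n(Cl₂) = 0.02664 / 2 = 0.01332 mol
V = 0.01332 × 22.4 = 0.2984 L

0.298 L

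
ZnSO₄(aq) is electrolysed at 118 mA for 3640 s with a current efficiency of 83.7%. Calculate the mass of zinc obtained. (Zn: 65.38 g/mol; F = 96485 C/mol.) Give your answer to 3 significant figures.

0.122 g

Q = 0.118 × 3640 = 429.5 C
n(e⁻) = 429.5 / 96485 = 0.004451 mol
Zn²⁺ + 2e⁻ → Zn, so theoretical m(Zn) = 0.002226 × 65.38 = 0.1455 g
Actual mass = 83.7% × 0.1455 = 0.122 g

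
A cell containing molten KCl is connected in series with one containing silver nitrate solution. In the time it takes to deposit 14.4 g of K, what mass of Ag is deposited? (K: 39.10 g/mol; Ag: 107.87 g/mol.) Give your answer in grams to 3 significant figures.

n(K) = 14.4 / 39.10 = 0.3683 mol
K⁺ + e⁻ → K, so n(e⁻) = 0.3683 mol
Same current for the same time ⇒ same n(e⁻) = 0.3683 mol in both cells.
Ag⁺ + e⁻ → Ag, so n(Ag) = 0.3683 mol
m(Ag) = 0.3683 × 107.87 = 39.7 g

39.7 g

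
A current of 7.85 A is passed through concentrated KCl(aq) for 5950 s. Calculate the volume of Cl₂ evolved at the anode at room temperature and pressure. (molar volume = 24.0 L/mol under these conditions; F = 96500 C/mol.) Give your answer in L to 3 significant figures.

Q = It = 7.85 × 5950 = 46710 C
n(e⁻) = Q/F = 46710/96500 = 0.4840 mol
2Cl⁻ → Cl₂ + 2e⁻, so n(Cl₂) = 0.4840 / 2 = 0.2420 mol
V = 0.2420 × 24.0 = 5.808 L

5.81 L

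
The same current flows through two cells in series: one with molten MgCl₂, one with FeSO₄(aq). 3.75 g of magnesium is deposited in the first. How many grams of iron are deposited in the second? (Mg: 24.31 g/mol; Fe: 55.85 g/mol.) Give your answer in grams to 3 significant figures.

n(Mg) = 3.75 / 24.31 = 0.1543 mol
Mg²⁺ + 2e⁻ → Mg, so n(e⁻) = 2 × 0.1543 = 0.3086 mol
The cells are in series, so the same charge (and hence the same n(e⁻) = 0.3086 mol) passes through both.
Fe²⁺ + 2e⁻ → Fe, so n(Fe) = 0.3086 / 2 = 0.1543 mol
m(Fe) = 0.1543 × 55.85 = 8.62 g

8.62 g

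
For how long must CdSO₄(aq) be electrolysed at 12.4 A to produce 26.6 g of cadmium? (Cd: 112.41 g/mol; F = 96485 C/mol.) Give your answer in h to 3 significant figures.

1.02 h

n(Cd) = 26.6 / 112.41 = 0.2366 mol
Cd²⁺ + 2e⁻ → Cd, so n(e⁻) = 2 × 0.2366 = 0.4732 mol
Q = 0.4732 × 96485 = 45660 C
t = Q / I = 45660 / 12.4 = 3682 s = 1.02 h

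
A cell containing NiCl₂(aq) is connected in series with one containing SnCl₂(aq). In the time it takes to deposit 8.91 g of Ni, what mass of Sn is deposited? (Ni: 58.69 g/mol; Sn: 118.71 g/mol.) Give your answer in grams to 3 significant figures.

n(Ni) = 8.91 / 58.69 = 0.1518 mol
Ni²⁺ + 2e⁻ → Ni, so n(e⁻) = 2 × 0.1518 = 0.3036 mol
The cells are in series, so the same charge (and hence the same n(e⁻) = 0.3036 mol) passes through both.
Sn²⁺ + 2e⁻ → Sn, so n(Sn) = 0.3036 / 2 = 0.1518 mol
m(Sn) = 0.1518 × 118.71 = 18.0 g

18.0 g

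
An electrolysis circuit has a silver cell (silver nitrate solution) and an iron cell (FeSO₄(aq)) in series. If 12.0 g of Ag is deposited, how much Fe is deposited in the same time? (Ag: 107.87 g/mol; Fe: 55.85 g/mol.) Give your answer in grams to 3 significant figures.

n(Ag) = 12.0 / 107.87 = 0.1112 mol
Ag⁺ + e⁻ → Ag, so n(e⁻) = 0.1112 mol
Since the cells are in series, n(e⁻) in the Fe cell is also 0.1112 mol.
Fe²⁺ + 2e⁻ → Fe, so n(Fe) = 0.1112 / 2 = 0.05560 mol
m(Fe) = 0.05560 × 55.85 = 3.11 g

3.11 g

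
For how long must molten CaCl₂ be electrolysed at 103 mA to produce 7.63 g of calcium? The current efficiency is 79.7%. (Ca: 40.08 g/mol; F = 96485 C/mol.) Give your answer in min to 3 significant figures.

7460 min

n(Ca) = 7.63 / 40.08 = 0.1904 mol
Ca²⁺ + 2e⁻ → Ca, so n(e⁻) = 2 × 0.1904 = 0.3808 mol
Q = 0.3808 × 96485 / 0.797 = 46100 C
t = Q / I = 46100 / 0.103 = 4.476×10^5 s = 7460 min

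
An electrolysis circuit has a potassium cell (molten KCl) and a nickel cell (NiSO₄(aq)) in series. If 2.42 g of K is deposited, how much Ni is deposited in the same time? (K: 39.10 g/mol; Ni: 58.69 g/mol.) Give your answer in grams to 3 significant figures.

n(K) = 2.42 / 39.10 = 0.06189 mol
K⁺ + e⁻ → K, so n(e⁻) = 0.06189 mol
Same current for the same time ⇒ same n(e⁻) = 0.06189 mol in both cells.
Ni²⁺ + 2e⁻ → Ni, so n(Ni) = 0.06189 / 2 = 0.03095 mol
m(Ni) = 0.03095 × 58.69 = 1.82 g

1.82 g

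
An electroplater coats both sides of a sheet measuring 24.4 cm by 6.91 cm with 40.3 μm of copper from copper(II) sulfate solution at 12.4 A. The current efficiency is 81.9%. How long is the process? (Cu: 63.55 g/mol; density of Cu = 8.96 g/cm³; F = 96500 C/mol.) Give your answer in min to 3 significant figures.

Plated area = 2 × 24.4 × 6.91 = 337.2 cm²
Volume = 337.2 × 40.3×10⁻⁴ cm = 1.359 cm³
m(Cu) = 1.359 × 8.96 = 12.18 g
n(Cu) = 12.18 / 63.55 = 0.1917 mol; n(e⁻) = 2 × 0.1917 = 0.3834 mol
Q = 0.3834 × 96500 / 0.819 = 45170 C
t = 45170 / 12.4 = 3643 s = 60.7 min

60.7 min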